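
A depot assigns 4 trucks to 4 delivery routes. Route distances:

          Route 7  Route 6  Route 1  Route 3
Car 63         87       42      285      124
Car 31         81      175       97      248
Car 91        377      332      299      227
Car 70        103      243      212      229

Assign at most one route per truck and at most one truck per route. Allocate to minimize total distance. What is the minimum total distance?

Optimal: Car 63→Route 6 (42 km), Car 31→Route 1 (97 km), Car 91→Route 3 (227 km), Car 70→Route 7 (103 km) — total 42+97+227+103 = 469 km.
Row-greedy (each truck in turn takes its cheapest remaining route) gives 562 km, worse by 93.
Checked against all permutations: 469 km is optimal.

Minimum total: 469 km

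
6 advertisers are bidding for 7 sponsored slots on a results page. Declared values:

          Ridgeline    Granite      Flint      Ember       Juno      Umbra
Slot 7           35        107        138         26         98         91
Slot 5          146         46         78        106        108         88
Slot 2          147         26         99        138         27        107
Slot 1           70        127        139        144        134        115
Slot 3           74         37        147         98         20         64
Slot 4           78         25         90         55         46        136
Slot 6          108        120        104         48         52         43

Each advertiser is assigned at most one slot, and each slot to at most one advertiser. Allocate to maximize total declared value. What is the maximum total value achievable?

Max total: $821

Optimal: Ridgeline→Slot 5 ($146), Granite→Slot 6 ($120), Flint→Slot 3 ($147), Ember→Slot 2 ($138), Juno→Slot 1 ($134), Umbra→Slot 4 ($136) — total 146+120+147+138+134+136 = $821.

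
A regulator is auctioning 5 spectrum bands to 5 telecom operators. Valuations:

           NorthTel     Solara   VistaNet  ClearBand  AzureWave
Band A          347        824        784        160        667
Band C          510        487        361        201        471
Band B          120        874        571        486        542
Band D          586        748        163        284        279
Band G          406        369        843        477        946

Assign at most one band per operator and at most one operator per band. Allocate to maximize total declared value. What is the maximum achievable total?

Max total: $3474M

Optimal: NorthTel→Band C ($510M), Solara→Band D ($748M), VistaNet→Band A ($784M), ClearBand→Band B ($486M), AzureWave→Band G ($946M) — total 510+748+784+486+946 = $3474M.
Row-greedy (each operator in turn takes its best remaining band) gives $3171M, worse by 303.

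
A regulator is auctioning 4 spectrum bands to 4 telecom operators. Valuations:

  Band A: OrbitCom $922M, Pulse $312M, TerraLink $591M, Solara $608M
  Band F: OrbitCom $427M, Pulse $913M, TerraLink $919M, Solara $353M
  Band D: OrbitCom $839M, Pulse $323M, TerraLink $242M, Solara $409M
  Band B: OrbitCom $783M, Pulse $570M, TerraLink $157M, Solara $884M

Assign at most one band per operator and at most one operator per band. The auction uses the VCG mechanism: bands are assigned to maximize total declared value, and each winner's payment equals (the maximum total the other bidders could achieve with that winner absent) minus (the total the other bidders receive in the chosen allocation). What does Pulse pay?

Pulse pays $411M.

Efficient allocation: OrbitCom→Band D ($839M), Pulse→Band F ($913M), TerraLink→Band A ($591M), Solara→Band B ($884M); total welfare W = $3227M.
Pulse receives Band F at value $913M, so the others get W − 913 = $2314M.
Without Pulse: best allocation of the remaining 3 bidders over all 4 bands is OrbitCom→Band A ($922M), TerraLink→Band F ($919M), Solara→Band B ($884M), total $2725M.
VCG payment = (others' best without Pulse) − (others' welfare with Pulse) = 2725 − 2314 = $411M.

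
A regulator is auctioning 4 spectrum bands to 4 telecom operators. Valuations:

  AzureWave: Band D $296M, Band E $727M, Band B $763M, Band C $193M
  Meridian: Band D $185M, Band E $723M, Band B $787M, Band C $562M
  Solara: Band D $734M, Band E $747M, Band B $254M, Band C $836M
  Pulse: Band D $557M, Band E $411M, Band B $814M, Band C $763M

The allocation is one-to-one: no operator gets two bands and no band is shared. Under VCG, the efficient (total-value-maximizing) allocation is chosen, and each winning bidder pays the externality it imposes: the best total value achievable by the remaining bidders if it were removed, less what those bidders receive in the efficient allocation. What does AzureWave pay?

Efficient allocation: AzureWave→Band E ($727M), Meridian→Band B ($787M), Solara→Band D ($734M), Pulse→Band C ($763M); total welfare W = $3011M.
AzureWave receives Band E at value $727M, so the others get W − 727 = $2284M.
Without AzureWave: best allocation of the remaining 3 bidders over all 4 bands is Meridian→Band E ($723M), Solara→Band C ($836M), Pulse→Band B ($814M), total $2373M.
VCG payment = (others' best without AzureWave) − (others' welfare with AzureWave) = 2373 − 2284 = $89M.

AzureWave pays $89M.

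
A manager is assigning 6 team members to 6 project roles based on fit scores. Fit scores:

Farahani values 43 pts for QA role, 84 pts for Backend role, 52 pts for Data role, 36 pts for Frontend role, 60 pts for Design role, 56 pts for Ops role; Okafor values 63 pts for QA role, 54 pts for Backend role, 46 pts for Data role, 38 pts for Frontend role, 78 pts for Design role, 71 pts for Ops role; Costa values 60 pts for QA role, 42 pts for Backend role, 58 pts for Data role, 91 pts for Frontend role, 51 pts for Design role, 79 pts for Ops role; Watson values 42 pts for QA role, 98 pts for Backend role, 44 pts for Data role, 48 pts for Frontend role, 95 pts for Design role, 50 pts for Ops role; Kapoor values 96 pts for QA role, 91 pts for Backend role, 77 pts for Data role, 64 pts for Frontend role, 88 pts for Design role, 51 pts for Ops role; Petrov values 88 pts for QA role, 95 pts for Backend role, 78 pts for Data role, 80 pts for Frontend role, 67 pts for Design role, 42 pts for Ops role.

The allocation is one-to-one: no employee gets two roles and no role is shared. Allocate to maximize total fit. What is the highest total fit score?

This is a one-to-one assignment (maximum-weight bipartite matching).
Optimal: Farahani→Backend role (84 pts), Okafor→Ops role (71 pts), Costa→Frontend role (91 pts), Watson→Design role (95 pts), Kapoor→QA role (96 pts), Petrov→Data role (78 pts) — total 84+71+91+95+96+78 = 515 pts.
Max-entry greedy (repeatedly take the single best remaining cell) gives 497 pts, worse by 18.
Swapping Okafor↔Watson (Okafor→Design role 78 pts, Watson→Ops role 50 pts) loses 38.
Every other assignment is strictly worse.

Max total: 515 pts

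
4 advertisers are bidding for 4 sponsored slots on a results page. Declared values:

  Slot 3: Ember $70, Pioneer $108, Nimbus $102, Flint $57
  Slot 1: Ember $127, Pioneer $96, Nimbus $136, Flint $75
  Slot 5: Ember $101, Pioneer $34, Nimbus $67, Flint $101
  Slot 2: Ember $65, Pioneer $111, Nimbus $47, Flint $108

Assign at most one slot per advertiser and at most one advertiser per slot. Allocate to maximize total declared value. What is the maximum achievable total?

Maximum total: $453

Optimal: Ember→Slot 5 ($101), Pioneer→Slot 3 ($108), Nimbus→Slot 1 ($136), Flint→Slot 2 ($108) — total 101+108+136+108 = $453.
Max-entry greedy (repeatedly take the single best remaining cell) gives $405, worse by 48.
Swapping Nimbus↔Ember (Nimbus→Slot 5 $67, Ember→Slot 1 $127) loses 43.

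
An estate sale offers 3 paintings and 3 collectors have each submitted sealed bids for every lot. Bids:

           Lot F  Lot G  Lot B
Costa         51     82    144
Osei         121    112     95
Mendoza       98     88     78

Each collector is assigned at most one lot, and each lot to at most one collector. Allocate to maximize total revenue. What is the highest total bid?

Max total: $354

Treat this as an assignment problem: match each collector to one lot.
Optimal: Costa→Lot B ($144), Osei→Lot G ($112), Mendoza→Lot F ($98) — total 144+112+98 = $354.
Row-greedy (each collector in turn takes its best remaining lot) gives $353, worse by 1.
Swapping Mendoza↔Osei (Mendoza→Lot G $88, Osei→Lot F $121) loses 1.
Every other assignment is strictly worse.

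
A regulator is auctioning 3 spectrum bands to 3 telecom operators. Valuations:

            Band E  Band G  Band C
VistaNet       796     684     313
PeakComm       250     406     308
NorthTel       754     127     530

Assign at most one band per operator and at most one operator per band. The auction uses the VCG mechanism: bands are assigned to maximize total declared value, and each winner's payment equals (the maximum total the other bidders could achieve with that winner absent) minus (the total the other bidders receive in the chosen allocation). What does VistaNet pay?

VistaNet pays $98M.

Efficient allocation: VistaNet→Band G ($684M), PeakComm→Band C ($308M), NorthTel→Band E ($754M); total welfare W = $1746M.
VistaNet receives Band G at value $684M, so the others get W − 684 = $1062M.
Without VistaNet: best allocation of the remaining 2 bidders over all 3 bands is PeakComm→Band G ($406M), NorthTel→Band E ($754M), total $1160M.
VCG payment = (others' best without VistaNet) − (others' welfare with VistaNet) = 1160 − 1062 = $98M.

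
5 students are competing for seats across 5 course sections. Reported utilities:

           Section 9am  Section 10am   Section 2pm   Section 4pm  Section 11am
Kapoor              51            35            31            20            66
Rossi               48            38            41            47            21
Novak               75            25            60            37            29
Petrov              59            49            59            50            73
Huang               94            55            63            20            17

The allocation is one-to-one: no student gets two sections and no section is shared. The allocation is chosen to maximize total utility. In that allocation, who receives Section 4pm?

Optimal: Kapoor→Section 11am (66 points), Rossi→Section 4pm (47 points), Novak→Section 2pm (60 points), Petrov→Section 10am (49 points), Huang→Section 9am (94 points) — total 66+47+60+49+94 = 316 points.
Row-greedy (each student in turn takes its best remaining section) gives 279 points, worse by 37.
Swapping Rossi↔Huang (Rossi→Section 9am 48 points, Huang→Section 4pm 20 points) loses 73.
No other one-to-one assignment exceeds 316 points.
Rossi's own top section is Section 9am (48 points), but forcing Rossi→Section 9am and reassigning the rest optimally gives only 279 points — worse by 37.

Rossi receives Section 4pm.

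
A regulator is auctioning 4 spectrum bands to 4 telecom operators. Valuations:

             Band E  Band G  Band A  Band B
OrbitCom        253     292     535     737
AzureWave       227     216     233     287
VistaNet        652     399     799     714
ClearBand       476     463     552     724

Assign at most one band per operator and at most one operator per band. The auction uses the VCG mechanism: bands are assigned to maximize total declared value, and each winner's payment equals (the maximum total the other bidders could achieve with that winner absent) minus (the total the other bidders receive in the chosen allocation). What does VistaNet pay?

Efficient allocation: OrbitCom→Band B ($737M), AzureWave→Band G ($216M), VistaNet→Band A ($799M), ClearBand→Band E ($476M); total welfare W = $2228M.
VistaNet receives Band A at value $799M, so the others get W − 799 = $1429M.
Without VistaNet: best allocation of the remaining 3 bidders over all 4 bands is OrbitCom→Band B ($737M), AzureWave→Band E ($227M), ClearBand→Band A ($552M), total $1516M.
VCG payment = (others' best without VistaNet) − (others' welfare with VistaNet) = 1516 − 1429 = $87M.

VistaNet pays $87M.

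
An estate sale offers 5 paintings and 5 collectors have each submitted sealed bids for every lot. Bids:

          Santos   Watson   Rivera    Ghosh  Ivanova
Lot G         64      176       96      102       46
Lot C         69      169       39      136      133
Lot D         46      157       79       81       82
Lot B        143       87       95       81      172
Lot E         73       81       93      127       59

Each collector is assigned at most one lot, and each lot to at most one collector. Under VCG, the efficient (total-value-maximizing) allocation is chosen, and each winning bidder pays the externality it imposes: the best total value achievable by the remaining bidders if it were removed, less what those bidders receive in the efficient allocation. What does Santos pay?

Efficient allocation: Santos→Lot B ($143), Watson→Lot G ($176), Rivera→Lot D ($79), Ghosh→Lot E ($127), Ivanova→Lot C ($133); total welfare W = $658.
Santos receives Lot B at value $143, so the others get W − 143 = $515.
Without Santos: best allocation of the remaining 4 bidders over all 5 lots is Watson→Lot G ($176), Rivera→Lot E ($93), Ghosh→Lot C ($136), Ivanova→Lot B ($172), total $577.
VCG payment = (others' best without Santos) − (others' welfare with Santos) = 577 − 515 = $62.

Santos pays $62.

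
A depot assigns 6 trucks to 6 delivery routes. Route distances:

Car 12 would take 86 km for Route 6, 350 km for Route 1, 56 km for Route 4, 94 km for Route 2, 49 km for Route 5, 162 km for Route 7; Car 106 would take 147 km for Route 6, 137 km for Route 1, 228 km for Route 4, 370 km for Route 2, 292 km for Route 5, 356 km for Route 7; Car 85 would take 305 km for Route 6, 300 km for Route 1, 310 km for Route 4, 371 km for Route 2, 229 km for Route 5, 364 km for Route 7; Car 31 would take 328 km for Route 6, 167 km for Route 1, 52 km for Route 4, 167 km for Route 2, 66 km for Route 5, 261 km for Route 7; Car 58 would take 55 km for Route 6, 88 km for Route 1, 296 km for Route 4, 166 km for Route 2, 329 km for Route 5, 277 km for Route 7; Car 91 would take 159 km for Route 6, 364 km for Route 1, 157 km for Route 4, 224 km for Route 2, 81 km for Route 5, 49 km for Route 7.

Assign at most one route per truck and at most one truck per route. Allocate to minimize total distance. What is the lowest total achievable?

Minimum total: 616 km

Optimal: Car 12→Route 2 (94 km), Car 106→Route 1 (137 km), Car 85→Route 5 (229 km), Car 31→Route 4 (52 km), Car 58→Route 6 (55 km), Car 91→Route 7 (49 km) — total 94+137+229+52+55+49 = 616 km.
Column-greedy (each route in turn goes to its cheapest remaining truck) gives 783 km, worse by 167.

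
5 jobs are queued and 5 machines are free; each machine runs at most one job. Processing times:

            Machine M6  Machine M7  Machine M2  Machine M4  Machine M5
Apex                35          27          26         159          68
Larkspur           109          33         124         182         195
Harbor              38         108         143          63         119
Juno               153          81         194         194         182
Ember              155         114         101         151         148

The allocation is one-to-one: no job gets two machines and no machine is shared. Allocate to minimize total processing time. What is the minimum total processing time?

Minimum total: 414 min

Optimal: Apex→Machine M6 (35 min), Larkspur→Machine M7 (33 min), Harbor→Machine M4 (63 min), Juno→Machine M5 (182 min), Ember→Machine M2 (101 min) — total 35+33+63+182+101 = 414 min.
Swapping Larkspur↔Apex (Larkspur→Machine M6 109 min, Apex→Machine M7 27 min) adds 68.
Every other assignment is strictly worse.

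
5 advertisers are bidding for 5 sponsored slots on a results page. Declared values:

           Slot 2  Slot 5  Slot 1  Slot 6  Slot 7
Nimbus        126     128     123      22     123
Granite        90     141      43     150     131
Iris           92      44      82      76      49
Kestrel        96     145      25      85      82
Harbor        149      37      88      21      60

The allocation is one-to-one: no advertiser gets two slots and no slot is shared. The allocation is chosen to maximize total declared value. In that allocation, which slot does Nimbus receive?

Nimbus receives Slot 7.

Optimal: Nimbus→Slot 7 ($123), Granite→Slot 6 ($150), Iris→Slot 1 ($82), Kestrel→Slot 5 ($145), Harbor→Slot 2 ($149) — total 123+150+82+145+149 = $649.
Row-greedy (each advertiser in turn takes its best remaining slot) gives $540, worse by 109.
Next-best assignment: Nimbus→Slot 1, Granite→Slot 7, Iris→Slot 6, Kestrel→Slot 5, Harbor→Slot 2 = $624.
Nimbus's own top slot is Slot 5 ($128), but forcing Nimbus→Slot 5 and reassigning the rest optimally gives only $591 — worse by 58.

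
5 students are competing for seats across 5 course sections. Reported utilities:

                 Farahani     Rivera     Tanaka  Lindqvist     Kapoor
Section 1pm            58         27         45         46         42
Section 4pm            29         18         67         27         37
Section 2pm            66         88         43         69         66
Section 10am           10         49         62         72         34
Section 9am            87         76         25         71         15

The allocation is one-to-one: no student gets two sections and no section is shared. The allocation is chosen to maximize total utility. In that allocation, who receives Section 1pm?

Kapoor receives Section 1pm.

This is the linear assignment problem.
Optimal: Farahani→Section 9am (87 points), Rivera→Section 2pm (88 points), Tanaka→Section 4pm (67 points), Lindqvist→Section 10am (72 points), Kapoor→Section 1pm (42 points) — total 87+88+67+72+42 = 356 points.
Column-greedy (each section in turn goes to its best remaining student) gives 300 points, worse by 56.
Swapping Lindqvist↔Kapoor (Lindqvist→Section 1pm 46 points, Kapoor→Section 10am 34 points) loses 34.
Kapoor's own top section is Section 2pm (66 points), but forcing Kapoor→Section 2pm and reassigning the rest optimally gives only 339 points — worse by 17.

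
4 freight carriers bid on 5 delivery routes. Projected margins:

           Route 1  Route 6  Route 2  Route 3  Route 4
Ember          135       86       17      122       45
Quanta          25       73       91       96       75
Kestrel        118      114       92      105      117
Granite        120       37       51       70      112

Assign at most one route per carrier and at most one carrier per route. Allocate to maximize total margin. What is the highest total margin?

Optimal: Ember→Route 1 ($135k), Quanta→Route 3 ($96k), Kestrel→Route 6 ($114k), Granite→Route 4 ($112k) — total 135+96+114+112 = $457k.
Column-greedy (each route in turn goes to its best remaining carrier) gives $410k, worse by 47.

Maximum total: $457k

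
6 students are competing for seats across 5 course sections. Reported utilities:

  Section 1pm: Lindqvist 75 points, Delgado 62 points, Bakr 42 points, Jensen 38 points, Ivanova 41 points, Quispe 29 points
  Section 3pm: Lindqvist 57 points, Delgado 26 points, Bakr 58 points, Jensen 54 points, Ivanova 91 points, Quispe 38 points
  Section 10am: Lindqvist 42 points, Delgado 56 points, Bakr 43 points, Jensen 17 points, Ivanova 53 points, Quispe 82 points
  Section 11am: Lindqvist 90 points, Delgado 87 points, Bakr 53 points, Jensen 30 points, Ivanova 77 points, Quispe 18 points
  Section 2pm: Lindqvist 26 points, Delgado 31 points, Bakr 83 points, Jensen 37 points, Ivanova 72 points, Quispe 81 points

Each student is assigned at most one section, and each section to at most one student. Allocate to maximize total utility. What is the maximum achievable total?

Max total: 418 points

Optimal: Lindqvist→Section 1pm (75 points), Ivanova→Section 3pm (91 points), Quispe→Section 10am (82 points), Delgado→Section 11am (87 points), Bakr→Section 2pm (83 points) — total 75+91+82+87+83 = 418 points.
Row-greedy (each student in turn takes its best remaining section) gives 342 points, worse by 76.
Next-best assignment: Delgado→Section 1pm, Ivanova→Section 3pm, Quispe→Section 10am, Lindqvist→Section 11am, Bakr→Section 2pm = 408 points.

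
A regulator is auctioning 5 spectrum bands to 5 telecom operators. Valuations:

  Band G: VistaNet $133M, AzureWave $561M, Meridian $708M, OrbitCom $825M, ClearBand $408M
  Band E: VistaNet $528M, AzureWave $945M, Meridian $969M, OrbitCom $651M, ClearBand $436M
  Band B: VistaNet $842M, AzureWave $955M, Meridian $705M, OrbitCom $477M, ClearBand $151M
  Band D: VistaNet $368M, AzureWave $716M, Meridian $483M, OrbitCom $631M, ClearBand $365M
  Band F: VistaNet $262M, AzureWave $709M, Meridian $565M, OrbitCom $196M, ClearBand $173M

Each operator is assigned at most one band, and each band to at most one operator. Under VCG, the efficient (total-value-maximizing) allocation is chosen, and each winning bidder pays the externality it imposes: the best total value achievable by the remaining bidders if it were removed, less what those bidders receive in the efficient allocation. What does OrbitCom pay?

OrbitCom pays $50M.

Efficient allocation: VistaNet→Band B ($842M), AzureWave→Band F ($709M), Meridian→Band E ($969M), OrbitCom→Band G ($825M), ClearBand→Band D ($365M); total welfare W = $3710M.
OrbitCom receives Band G at value $825M, so the others get W − 825 = $2885M.
Without OrbitCom: best allocation of the remaining 4 bidders over all 5 bands is VistaNet→Band B ($842M), AzureWave→Band D ($716M), Meridian→Band E ($969M), ClearBand→Band G ($408M), total $2935M.
VCG payment = (others' best without OrbitCom) − (others' welfare with OrbitCom) = 2935 − 2885 = $50M.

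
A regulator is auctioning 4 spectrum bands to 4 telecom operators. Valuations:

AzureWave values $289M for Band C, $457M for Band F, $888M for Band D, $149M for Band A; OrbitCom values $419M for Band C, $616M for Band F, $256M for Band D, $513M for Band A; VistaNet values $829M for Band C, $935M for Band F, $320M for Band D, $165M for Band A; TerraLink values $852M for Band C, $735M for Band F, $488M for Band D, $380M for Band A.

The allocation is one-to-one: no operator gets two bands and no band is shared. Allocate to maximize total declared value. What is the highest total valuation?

This is the linear assignment problem.
Optimal: AzureWave→Band D ($888M), OrbitCom→Band A ($513M), VistaNet→Band F ($935M), TerraLink→Band C ($852M) — total 888+513+935+852 = $3188M.
Row-greedy (each operator in turn takes its best remaining band) gives $2713M, worse by 475.
Swapping AzureWave↔OrbitCom (AzureWave→Band A $149M, OrbitCom→Band D $256M) loses 996.
Checked against all permutations: $3188M is optimal.

Max total: $3188M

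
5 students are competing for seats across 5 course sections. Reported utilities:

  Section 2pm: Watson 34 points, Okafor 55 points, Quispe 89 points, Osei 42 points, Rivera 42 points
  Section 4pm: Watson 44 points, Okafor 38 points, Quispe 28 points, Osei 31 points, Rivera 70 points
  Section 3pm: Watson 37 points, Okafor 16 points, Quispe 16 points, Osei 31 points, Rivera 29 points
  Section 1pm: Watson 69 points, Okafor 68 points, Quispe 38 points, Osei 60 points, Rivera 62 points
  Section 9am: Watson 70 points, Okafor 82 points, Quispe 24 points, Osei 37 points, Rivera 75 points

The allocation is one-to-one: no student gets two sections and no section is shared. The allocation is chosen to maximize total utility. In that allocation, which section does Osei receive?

Osei receives Section 3pm.

Optimal: Watson→Section 1pm (69 points), Okafor→Section 9am (82 points), Quispe→Section 2pm (89 points), Osei→Section 3pm (31 points), Rivera→Section 4pm (70 points) — total 69+82+89+31+70 = 341 points.
Row-greedy (each student in turn takes its best remaining section) gives 287 points, worse by 54.
Swapping Osei↔Okafor (Osei→Section 9am 37 points, Okafor→Section 3pm 16 points) loses 60.
No other one-to-one assignment exceeds 341 points.
Osei's own top section is Section 1pm (60 points), but forcing Osei→Section 1pm and reassigning the rest optimally gives only 338 points — worse by 3.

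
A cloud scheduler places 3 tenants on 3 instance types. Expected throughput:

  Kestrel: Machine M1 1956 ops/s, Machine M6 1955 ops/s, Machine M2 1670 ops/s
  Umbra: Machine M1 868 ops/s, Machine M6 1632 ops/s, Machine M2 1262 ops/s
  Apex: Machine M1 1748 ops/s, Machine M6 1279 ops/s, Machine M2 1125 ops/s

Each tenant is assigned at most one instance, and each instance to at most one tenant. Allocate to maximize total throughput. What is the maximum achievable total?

Optimal: Kestrel→Machine M2 (1670 ops/s), Umbra→Machine M6 (1632 ops/s), Apex→Machine M1 (1748 ops/s) — total 1670+1632+1748 = 5050 ops/s.
Swapping Kestrel↔Apex (Kestrel→Machine M1 1956 ops/s, Apex→Machine M2 1125 ops/s) loses 337.

Maximum total: 5050 ops/s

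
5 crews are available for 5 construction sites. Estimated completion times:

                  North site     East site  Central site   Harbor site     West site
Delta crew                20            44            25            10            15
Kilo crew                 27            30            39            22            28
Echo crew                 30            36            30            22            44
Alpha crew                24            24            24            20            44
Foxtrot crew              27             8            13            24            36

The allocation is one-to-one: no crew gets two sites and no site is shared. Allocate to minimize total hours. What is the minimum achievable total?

This is the linear assignment problem.
Optimal: Delta crew→West site (15 hours), Kilo crew→North site (27 hours), Echo crew→Harbor site (22 hours), Alpha crew→Central site (24 hours), Foxtrot crew→East site (8 hours) — total 15+27+22+24+8 = 96 hours.
Row-greedy (each crew in turn takes its cheapest remaining site) gives 127 hours, worse by 31.

Minimum total: 96 hours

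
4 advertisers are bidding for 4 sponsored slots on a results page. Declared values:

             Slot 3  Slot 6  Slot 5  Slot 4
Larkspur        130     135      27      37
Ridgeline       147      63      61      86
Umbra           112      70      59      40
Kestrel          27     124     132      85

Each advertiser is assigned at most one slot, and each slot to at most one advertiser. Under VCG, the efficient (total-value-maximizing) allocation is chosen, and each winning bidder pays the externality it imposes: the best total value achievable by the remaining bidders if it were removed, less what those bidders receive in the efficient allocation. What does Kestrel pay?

Kestrel pays $8.

Efficient allocation: Larkspur→Slot 6 ($135), Ridgeline→Slot 4 ($86), Umbra→Slot 3 ($112), Kestrel→Slot 5 ($132); total welfare W = $465.
Kestrel receives Slot 5 at value $132, so the others get W − 132 = $333.
Without Kestrel: best allocation of the remaining 3 bidders over all 4 slots is Larkspur→Slot 6 ($135), Ridgeline→Slot 3 ($147), Umbra→Slot 5 ($59), total $341.
VCG payment = (others' best without Kestrel) − (others' welfare with Kestrel) = 341 − 333 = $8.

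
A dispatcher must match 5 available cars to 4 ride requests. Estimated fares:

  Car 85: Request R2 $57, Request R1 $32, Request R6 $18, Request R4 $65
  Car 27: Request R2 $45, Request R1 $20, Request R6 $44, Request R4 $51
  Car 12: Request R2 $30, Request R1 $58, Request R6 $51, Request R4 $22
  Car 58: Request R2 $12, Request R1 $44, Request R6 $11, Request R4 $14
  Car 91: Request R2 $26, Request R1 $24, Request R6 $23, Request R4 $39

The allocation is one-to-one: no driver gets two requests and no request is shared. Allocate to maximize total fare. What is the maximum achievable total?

This is a one-to-one assignment (maximum-weight bipartite matching).
Optimal: Car 27→Request R2 ($45), Car 58→Request R1 ($44), Car 12→Request R6 ($51), Car 85→Request R4 ($65) — total 45+44+51+65 = $205.
Max-entry greedy (repeatedly take the single best remaining cell) gives $191, worse by 14.
Every other assignment is strictly worse.

Max total: $205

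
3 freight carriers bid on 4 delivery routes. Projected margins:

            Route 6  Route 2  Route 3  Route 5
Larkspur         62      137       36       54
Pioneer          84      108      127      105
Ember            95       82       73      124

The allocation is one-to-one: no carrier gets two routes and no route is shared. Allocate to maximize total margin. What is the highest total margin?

Maximum total: $388k

Treat this as an assignment problem: match each carrier to one route.
Optimal: Larkspur→Route 2 ($137k), Pioneer→Route 3 ($127k), Ember→Route 5 ($124k) — total 137+127+124 = $388k.
Column-greedy (each route in turn goes to its best remaining carrier) gives $359k, worse by 29.
Next-best assignment: Larkspur→Route 2, Pioneer→Route 3, Ember→Route 6 = $359k.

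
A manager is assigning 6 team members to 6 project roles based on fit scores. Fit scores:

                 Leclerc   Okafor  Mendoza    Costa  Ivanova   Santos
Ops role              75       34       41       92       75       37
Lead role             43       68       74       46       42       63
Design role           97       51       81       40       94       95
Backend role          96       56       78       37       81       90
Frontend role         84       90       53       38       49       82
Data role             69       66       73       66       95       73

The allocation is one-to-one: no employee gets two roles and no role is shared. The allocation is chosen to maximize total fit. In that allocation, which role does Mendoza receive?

This is a one-to-one assignment (maximum-weight bipartite matching).
Optimal: Leclerc→Backend role (96 pts), Okafor→Frontend role (90 pts), Mendoza→Lead role (74 pts), Costa→Ops role (92 pts), Ivanova→Data role (95 pts), Santos→Design role (95 pts) — total 96+90+74+92+95+95 = 542 pts.
Row-greedy (each employee in turn takes its best remaining role) gives 515 pts, worse by 27.
Next-best assignment: Leclerc→Design role, Okafor→Frontend role, Mendoza→Lead role, Costa→Ops role, Ivanova→Data role, Santos→Backend role = 538 pts.
Mendoza's own top role is Design role (81 pts), but forcing Mendoza→Design role and reassigning the rest optimally gives only 517 pts — worse by 25.

Mendoza receives Lead role.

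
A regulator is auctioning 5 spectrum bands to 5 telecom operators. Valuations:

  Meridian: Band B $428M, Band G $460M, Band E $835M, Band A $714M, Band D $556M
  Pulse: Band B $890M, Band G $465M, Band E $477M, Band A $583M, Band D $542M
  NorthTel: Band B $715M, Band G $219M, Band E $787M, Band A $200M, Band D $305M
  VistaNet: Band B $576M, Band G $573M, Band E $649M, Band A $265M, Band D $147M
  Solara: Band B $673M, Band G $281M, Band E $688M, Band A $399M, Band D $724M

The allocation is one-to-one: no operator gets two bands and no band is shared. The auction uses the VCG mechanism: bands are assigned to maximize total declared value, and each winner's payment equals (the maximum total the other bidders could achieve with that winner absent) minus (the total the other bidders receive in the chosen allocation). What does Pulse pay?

Efficient allocation: Meridian→Band A ($714M), Pulse→Band B ($890M), NorthTel→Band E ($787M), VistaNet→Band G ($573M), Solara→Band D ($724M); total welfare W = $3688M.
Pulse receives Band B at value $890M, so the others get W − 890 = $2798M.
Without Pulse: best allocation of the remaining 4 bidders over all 5 bands is Meridian→Band E ($835M), NorthTel→Band B ($715M), VistaNet→Band G ($573M), Solara→Band D ($724M), total $2847M.
VCG payment = (others' best without Pulse) − (others' welfare with Pulse) = 2847 − 2798 = $49M.

Pulse pays $49M.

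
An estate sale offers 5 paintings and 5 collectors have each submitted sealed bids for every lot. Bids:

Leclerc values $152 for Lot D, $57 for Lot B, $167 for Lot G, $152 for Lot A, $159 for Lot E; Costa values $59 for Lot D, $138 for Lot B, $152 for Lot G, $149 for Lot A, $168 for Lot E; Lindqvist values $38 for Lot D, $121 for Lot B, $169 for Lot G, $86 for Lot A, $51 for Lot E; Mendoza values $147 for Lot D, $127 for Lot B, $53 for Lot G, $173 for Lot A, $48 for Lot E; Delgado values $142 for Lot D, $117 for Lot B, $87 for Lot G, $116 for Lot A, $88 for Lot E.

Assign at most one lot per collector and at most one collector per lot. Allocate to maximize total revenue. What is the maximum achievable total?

Optimal: Leclerc→Lot E ($159), Costa→Lot B ($138), Lindqvist→Lot G ($169), Mendoza→Lot A ($173), Delgado→Lot D ($142) — total 159+138+169+173+142 = $781.
Row-greedy (each collector in turn takes its best remaining lot) gives $771, worse by 10.
Checked against all permutations: $781 is optimal.

Maximum total: $781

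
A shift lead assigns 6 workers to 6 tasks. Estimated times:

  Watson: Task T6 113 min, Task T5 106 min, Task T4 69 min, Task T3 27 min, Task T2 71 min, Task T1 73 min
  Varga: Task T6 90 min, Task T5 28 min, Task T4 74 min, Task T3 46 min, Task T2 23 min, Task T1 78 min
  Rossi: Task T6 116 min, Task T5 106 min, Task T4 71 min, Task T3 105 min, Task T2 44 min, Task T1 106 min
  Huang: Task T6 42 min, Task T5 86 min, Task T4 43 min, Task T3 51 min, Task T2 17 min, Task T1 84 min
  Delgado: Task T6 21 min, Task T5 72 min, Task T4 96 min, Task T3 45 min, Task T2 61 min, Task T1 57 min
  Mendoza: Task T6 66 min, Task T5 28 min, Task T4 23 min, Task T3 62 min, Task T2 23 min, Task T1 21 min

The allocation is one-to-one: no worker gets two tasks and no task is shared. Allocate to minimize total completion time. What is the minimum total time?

Optimal: Watson→Task T3 (27 min), Varga→Task T5 (28 min), Rossi→Task T2 (44 min), Huang→Task T4 (43 min), Delgado→Task T6 (21 min), Mendoza→Task T1 (21 min) — total 27+28+44+43+21+21 = 184 min.
Min-entry greedy (repeatedly take the single cheapest remaining cell) gives 185 min, worse by 1.
Swapping Watson↔Mendoza (Watson→Task T1 73 min, Mendoza→Task T3 62 min) adds 87.

Minimum total: 184 min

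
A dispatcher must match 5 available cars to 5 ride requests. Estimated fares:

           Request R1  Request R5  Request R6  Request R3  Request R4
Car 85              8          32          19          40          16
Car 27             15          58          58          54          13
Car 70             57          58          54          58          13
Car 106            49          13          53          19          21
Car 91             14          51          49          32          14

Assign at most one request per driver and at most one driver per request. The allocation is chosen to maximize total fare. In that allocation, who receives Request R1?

Car 106 receives Request R1.

Optimal: Car 85→Request R4 ($16), Car 27→Request R6 ($58), Car 70→Request R3 ($58), Car 106→Request R1 ($49), Car 91→Request R5 ($51) — total 16+58+58+49+51 = $232.
Max-entry greedy (repeatedly take the single best remaining cell) gives $199, worse by 33.
Next-best assignment: Car 85→Request R4, Car 27→Request R3, Car 70→Request R1, Car 106→Request R6, Car 91→Request R5 = $231.
Checked against all permutations: $232 is optimal.
Car 106's own top request is Request R6 ($53), but forcing Car 106→Request R6 and reassigning the rest optimally gives only $231 — worse by 1.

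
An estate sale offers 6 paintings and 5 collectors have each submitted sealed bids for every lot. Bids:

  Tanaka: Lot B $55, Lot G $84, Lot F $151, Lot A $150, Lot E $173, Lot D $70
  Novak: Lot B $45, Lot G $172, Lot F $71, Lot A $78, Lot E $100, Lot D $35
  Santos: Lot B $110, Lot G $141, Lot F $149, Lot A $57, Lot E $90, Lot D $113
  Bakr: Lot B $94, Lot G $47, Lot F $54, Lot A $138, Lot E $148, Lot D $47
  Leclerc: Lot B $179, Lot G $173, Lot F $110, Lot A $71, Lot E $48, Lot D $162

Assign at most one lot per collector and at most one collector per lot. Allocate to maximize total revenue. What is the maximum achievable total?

Maximum total: $811

This is a one-to-one assignment (maximum-weight bipartite matching).
Optimal: Tanaka→Lot E ($173), Novak→Lot G ($172), Santos→Lot F ($149), Bakr→Lot A ($138), Leclerc→Lot B ($179) — total 173+172+149+138+179 = $811.
Column-greedy (each lot in turn goes to its best remaining collector) gives $730, worse by 81.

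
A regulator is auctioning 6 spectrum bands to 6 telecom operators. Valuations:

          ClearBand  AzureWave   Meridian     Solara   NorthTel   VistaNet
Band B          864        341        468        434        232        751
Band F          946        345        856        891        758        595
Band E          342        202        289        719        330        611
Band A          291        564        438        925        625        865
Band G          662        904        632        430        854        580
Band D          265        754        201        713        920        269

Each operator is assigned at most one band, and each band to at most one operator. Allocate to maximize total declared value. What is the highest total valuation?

This is the linear assignment problem.
Optimal: ClearBand→Band B ($864M), AzureWave→Band G ($904M), Meridian→Band F ($856M), Solara→Band E ($719M), NorthTel→Band D ($920M), VistaNet→Band A ($865M) — total 864+904+856+719+920+865 = $5128M.
Row-greedy (each operator in turn takes its best remaining band) gives $4774M, worse by 354.
Next-best assignment: ClearBand→Band B, AzureWave→Band G, Meridian→Band F, Solara→Band A, NorthTel→Band D, VistaNet→Band E = $5080M.
No other one-to-one assignment exceeds $5128M.

Maximum total: $5128M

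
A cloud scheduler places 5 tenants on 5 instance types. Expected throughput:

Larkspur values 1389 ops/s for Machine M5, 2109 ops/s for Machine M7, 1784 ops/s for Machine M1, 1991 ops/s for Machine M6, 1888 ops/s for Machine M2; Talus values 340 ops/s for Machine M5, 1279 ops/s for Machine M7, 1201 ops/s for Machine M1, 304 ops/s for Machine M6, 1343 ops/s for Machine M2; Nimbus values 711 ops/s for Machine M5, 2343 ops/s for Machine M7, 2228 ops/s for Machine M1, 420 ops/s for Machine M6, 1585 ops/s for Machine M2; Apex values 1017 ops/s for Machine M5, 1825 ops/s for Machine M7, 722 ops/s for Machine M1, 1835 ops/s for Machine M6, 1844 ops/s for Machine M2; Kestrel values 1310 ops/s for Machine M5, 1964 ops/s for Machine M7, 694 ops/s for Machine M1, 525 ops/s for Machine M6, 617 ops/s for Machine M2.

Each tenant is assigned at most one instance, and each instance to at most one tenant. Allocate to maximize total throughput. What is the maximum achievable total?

Max total: 8825 ops/s

Treat this as an assignment problem: match each tenant to one instance.
Optimal: Larkspur→Machine M7 (2109 ops/s), Talus→Machine M2 (1343 ops/s), Nimbus→Machine M1 (2228 ops/s), Apex→Machine M6 (1835 ops/s), Kestrel→Machine M5 (1310 ops/s) — total 2109+1343+2228+1835+1310 = 8825 ops/s.
Max-entry greedy (repeatedly take the single best remaining cell) gives 8689 ops/s, worse by 136.
Next-best assignment: Larkspur→Machine M5, Talus→Machine M2, Nimbus→Machine M1, Apex→Machine M6, Kestrel→Machine M7 = 8759 ops/s.
Every other assignment is strictly worse.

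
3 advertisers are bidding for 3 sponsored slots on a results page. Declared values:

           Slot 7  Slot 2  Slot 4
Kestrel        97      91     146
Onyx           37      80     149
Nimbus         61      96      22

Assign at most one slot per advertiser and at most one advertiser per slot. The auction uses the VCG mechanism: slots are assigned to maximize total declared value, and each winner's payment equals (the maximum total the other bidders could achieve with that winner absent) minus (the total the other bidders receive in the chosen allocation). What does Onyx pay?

Efficient allocation: Kestrel→Slot 7 ($97), Onyx→Slot 4 ($149), Nimbus→Slot 2 ($96); total welfare W = $342.
Onyx receives Slot 4 at value $149, so the others get W − 149 = $193.
Without Onyx: best allocation of the remaining 2 bidders over all 3 slots is Kestrel→Slot 4 ($146), Nimbus→Slot 2 ($96), total $242.
VCG payment = (others' best without Onyx) − (others' welfare with Onyx) = 242 − 193 = $49.

Onyx pays $49.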